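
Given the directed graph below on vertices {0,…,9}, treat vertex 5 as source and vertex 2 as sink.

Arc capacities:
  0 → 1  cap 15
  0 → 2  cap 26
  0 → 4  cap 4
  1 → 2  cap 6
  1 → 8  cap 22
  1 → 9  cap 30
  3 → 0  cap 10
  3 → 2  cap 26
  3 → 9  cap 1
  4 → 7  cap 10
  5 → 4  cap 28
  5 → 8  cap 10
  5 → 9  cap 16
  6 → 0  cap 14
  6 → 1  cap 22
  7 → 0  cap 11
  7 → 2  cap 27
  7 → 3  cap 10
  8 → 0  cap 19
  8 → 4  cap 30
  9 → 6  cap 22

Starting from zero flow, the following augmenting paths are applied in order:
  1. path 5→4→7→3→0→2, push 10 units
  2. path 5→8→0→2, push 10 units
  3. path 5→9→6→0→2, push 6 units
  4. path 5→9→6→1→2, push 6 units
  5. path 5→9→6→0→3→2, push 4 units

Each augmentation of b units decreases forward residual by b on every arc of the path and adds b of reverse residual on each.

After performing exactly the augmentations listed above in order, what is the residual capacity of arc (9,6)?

after path 1 (5→4→7→3→0→2, push 10): res(9,6)=22
after path 2 (5→8→0→2, push 10): res(9,6)=22
after path 3 (5→9→6→0→2, push 6): res(9,6)=16
after path 4 (5→9→6→1→2, push 6): res(9,6)=10
after path 5 (5→9→6→0→3→2, push 4): res(9,6)=6

Residual capacity of (9,6): 6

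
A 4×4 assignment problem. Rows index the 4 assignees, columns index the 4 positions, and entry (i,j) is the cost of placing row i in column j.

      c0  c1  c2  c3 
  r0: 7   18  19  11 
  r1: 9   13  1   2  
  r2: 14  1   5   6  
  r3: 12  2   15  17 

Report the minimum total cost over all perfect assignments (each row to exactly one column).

one of 2 optimal assignments: row0→col0 (cost 7), row1→col2 (cost 1), row2→col3 (cost 6), row3→col1 (cost 2)
total = 7 + 1 + 6 + 2 = 16

Minimum assignment cost: 16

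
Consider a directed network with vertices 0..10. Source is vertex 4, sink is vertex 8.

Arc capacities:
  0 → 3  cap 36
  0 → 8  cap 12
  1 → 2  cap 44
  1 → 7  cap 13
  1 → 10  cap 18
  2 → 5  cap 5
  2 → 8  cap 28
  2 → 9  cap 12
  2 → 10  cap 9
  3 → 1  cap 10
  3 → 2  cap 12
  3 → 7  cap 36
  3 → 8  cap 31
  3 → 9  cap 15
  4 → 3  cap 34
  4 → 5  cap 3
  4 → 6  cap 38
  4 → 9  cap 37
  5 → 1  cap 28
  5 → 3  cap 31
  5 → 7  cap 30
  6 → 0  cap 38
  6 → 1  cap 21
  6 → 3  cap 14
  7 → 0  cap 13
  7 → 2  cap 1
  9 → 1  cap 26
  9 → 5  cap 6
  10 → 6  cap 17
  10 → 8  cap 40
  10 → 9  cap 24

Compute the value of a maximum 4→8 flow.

augment #1: 4→3→8 bottleneck 31, total now 31
augment #2: 4→3→2→8 bottleneck 3, total now 34
augment #3: 4→6→0→8 bottleneck 12, total now 46
augment #4: 4→5→1→2→8 bottleneck 3, total now 49
augment #5: 4→6→1→2→8 bottleneck 21, total now 70
augment #6: 4→6→3→2→8 bottleneck 1, total now 71
augment #7: 4→9→1→10→8 bottleneck 18, total now 89
augment #8: 4→6→3→2→10→8 bottleneck 4, total now 93
augment #9: 4→9→1→2→10→8 bottleneck 5, total now 98

Maximum flow value: 98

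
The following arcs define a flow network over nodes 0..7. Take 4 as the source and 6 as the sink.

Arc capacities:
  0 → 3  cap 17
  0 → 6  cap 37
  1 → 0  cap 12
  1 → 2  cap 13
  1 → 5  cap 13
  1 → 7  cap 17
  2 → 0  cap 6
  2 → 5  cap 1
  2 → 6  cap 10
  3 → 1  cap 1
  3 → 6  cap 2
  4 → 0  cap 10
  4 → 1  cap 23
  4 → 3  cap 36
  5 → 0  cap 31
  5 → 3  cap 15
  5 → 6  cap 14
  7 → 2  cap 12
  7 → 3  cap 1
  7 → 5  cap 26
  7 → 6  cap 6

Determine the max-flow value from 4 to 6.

Maximum flow value: 36

augment #1: 4→0→6 bottleneck 10, total now 10
augment #2: 4→3→6 bottleneck 2, total now 12
augment #3: 4→1→0→6 bottleneck 12, total now 24
augment #4: 4→1→2→6 bottleneck 10, total now 34
augment #5: 4→1→5→6 bottleneck 1, total now 35
augment #6: 4→3→1→5→6 bottleneck 1, total now 36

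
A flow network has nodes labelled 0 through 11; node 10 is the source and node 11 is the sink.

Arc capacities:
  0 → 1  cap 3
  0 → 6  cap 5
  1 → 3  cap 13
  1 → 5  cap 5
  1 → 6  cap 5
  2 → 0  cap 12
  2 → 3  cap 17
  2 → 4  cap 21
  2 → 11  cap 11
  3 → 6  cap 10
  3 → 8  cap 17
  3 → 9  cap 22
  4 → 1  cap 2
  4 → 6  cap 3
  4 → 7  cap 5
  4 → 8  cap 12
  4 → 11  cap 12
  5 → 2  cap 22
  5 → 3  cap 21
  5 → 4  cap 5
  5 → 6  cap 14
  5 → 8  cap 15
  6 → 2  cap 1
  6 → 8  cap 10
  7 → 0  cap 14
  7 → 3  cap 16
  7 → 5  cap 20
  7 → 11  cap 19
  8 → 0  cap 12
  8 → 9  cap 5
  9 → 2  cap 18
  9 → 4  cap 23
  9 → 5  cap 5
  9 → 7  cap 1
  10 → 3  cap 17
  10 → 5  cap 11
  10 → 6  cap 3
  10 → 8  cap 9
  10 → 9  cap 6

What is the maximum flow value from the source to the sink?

Maximum flow value: 29

augment #1: 10→5→2→11 bottleneck 11, total now 11
augment #2: 10→9→4→11 bottleneck 6, total now 17
augment #3: 10→3→9→4→11 bottleneck 6, total now 23
augment #4: 10→3→9→7→11 bottleneck 1, total now 24
augment #5: 10→3→9→4→7→11 bottleneck 5, total now 29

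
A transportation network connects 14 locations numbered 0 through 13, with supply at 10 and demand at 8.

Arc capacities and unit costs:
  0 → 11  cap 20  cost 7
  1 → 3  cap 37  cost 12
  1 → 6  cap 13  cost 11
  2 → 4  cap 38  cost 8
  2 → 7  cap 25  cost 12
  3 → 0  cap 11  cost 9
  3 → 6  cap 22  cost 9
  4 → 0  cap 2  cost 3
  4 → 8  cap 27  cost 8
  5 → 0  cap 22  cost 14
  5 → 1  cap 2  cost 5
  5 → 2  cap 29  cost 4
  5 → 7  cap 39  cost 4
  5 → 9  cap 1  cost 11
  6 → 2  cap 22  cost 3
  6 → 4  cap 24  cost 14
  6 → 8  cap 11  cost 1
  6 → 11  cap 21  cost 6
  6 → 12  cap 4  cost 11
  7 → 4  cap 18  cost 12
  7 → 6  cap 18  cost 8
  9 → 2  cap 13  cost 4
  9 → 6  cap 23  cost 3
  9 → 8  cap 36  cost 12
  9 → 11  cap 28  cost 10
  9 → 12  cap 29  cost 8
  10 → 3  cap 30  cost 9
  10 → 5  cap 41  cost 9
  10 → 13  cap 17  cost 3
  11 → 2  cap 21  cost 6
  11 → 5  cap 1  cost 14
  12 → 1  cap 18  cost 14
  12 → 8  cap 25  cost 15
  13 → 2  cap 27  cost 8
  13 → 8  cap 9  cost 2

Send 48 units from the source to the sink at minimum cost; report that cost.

Minimum cost for 48 units: 1053

shortest-cost path #1: 10→13→8 push 9 @ unit cost 5 (adds 45)
shortest-cost path #2: 10→3→6→8 push 11 @ unit cost 19 (adds 209)
shortest-cost path #3: 10→13→2→4→8 push 8 @ unit cost 27 (adds 216)
shortest-cost path #4: 10→5→2→4→8 push 19 @ unit cost 29 (adds 551)
shortest-cost path #5: 10→5→9→8 push 1 @ unit cost 32 (adds 32)
total cost = 1053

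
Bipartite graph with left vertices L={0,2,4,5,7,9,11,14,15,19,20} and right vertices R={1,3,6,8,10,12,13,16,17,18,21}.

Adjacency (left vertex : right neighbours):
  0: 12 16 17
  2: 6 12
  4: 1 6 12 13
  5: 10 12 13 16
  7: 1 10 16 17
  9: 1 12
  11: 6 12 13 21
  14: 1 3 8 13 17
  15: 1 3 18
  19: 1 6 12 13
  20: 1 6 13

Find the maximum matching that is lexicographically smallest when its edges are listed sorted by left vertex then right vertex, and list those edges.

Lex-smallest maximum matching: {(0,16), (2,6), (4,1), (5,10), (7,17), (9,12), (11,21), (14,3), (15,18), (19,13)}

|M| = 10 (so the lex-smallest maximum matching has 10 edges)
process left vertices in ascending order; for each, take the smallest-labelled available neighbour that still permits 10 edges overall, or leave it unmatched if none does
lex-smallest matching: {0-16, 2-6, 4-1, 5-10, 7-17, 9-12, 11-21, 14-3, 15-18, 19-13}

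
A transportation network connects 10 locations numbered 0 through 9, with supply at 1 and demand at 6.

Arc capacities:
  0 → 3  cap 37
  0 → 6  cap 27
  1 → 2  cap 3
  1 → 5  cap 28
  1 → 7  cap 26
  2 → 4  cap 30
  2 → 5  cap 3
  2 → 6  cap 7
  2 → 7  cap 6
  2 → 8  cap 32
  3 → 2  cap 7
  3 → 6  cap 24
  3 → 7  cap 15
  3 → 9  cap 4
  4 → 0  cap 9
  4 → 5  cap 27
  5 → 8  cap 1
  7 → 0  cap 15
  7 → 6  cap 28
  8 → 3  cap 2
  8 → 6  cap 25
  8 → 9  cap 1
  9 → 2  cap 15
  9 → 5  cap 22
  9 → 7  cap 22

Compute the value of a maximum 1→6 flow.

augment #1: 1→2→6 bottleneck 3, total now 3
augment #2: 1→7→6 bottleneck 26, total now 29
augment #3: 1→5→8→6 bottleneck 1, total now 30

Maximum flow value: 30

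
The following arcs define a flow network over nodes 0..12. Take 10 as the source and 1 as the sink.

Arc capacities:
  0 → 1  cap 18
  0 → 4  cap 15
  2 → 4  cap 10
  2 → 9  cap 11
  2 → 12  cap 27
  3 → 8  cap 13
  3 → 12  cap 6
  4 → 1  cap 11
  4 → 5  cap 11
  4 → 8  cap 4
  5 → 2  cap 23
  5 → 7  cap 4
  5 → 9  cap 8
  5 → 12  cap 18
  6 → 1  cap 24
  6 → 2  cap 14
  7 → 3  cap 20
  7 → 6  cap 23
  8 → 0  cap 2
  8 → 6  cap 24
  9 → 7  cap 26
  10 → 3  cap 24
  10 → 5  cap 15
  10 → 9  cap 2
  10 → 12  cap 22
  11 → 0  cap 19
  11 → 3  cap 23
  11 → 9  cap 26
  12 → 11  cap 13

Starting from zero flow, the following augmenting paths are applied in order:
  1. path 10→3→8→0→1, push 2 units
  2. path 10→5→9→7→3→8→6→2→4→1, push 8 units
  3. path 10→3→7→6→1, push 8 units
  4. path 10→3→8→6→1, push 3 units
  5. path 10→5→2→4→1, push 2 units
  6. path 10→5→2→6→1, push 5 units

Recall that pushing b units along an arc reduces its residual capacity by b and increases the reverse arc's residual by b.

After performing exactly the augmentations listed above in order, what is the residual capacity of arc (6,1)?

Residual capacity of (6,1): 8

after path 1 (10→3→8→0→1, push 2): res(6,1)=24
after path 2 (10→5→9→7→3→8→6→2→4→1, push 8): res(6,1)=24
after path 3 (10→3→7→6→1, push 8): res(6,1)=16
after path 4 (10→3→8→6→1, push 3): res(6,1)=13
after path 5 (10→5→2→4→1, push 2): res(6,1)=13
after path 6 (10→5→2→6→1, push 5): res(6,1)=8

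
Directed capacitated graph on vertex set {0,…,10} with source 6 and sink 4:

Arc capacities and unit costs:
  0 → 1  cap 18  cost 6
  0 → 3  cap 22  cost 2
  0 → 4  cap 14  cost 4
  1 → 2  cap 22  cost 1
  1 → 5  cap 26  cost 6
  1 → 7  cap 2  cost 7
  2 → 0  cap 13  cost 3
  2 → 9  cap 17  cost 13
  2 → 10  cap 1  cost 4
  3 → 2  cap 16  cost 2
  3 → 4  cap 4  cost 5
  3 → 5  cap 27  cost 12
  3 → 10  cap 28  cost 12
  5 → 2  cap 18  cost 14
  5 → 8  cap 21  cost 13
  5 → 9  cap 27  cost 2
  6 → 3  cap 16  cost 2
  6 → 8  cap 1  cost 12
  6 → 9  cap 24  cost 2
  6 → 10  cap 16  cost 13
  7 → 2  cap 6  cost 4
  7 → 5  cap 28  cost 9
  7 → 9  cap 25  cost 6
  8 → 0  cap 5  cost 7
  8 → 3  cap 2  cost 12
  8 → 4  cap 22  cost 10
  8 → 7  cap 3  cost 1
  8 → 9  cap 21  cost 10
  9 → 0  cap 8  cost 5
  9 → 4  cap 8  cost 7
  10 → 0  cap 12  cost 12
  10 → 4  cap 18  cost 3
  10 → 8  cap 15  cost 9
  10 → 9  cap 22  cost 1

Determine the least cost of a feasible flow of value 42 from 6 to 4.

Minimum cost for 42 units: 505

shortest-cost path #1: 6→3→4 push 4 @ unit cost 7 (adds 28)
shortest-cost path #2: 6→9→4 push 8 @ unit cost 9 (adds 72)
shortest-cost path #3: 6→9→0→4 push 8 @ unit cost 11 (adds 88)
shortest-cost path #4: 6→3→2→10→4 push 1 @ unit cost 11 (adds 11)
shortest-cost path #5: 6→3→2→0→4 push 6 @ unit cost 11 (adds 66)
shortest-cost path #6: 6→10→4 push 15 @ unit cost 16 (adds 240)
total cost = 505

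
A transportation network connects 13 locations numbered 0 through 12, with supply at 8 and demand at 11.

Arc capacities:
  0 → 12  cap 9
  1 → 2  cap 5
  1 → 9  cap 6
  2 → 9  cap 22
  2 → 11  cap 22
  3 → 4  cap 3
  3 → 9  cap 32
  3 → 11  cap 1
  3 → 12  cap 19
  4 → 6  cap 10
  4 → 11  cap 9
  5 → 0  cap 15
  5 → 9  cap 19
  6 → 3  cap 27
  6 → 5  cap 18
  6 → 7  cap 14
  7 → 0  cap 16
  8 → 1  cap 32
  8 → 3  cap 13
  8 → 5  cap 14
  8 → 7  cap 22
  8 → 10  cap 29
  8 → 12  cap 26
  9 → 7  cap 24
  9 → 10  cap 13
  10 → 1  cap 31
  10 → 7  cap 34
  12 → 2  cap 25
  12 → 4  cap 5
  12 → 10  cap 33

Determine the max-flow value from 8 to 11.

augment #1: 8→3→11 bottleneck 1, total now 1
augment #2: 8→1→2→11 bottleneck 5, total now 6
augment #3: 8→3→4→11 bottleneck 3, total now 9
augment #4: 8→12→2→11 bottleneck 17, total now 26
augment #5: 8→12→4→11 bottleneck 5, total now 31

Maximum flow value: 31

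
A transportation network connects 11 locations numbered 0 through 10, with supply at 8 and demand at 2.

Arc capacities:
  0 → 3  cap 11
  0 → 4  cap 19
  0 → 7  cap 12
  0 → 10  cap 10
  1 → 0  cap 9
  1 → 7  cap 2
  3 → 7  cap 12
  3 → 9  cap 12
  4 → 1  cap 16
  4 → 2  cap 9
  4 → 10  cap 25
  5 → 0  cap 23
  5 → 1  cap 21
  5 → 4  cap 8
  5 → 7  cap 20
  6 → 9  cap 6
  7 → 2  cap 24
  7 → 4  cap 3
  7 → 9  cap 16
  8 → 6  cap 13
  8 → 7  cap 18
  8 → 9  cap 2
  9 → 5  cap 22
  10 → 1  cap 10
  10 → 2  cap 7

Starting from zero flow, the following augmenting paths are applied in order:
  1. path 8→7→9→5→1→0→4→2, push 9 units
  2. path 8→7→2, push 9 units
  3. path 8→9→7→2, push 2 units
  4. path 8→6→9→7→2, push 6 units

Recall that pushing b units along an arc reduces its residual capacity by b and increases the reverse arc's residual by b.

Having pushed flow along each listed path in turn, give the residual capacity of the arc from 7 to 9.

after path 1 (8→7→9→5→1→0→4→2, push 9): res(7,9)=7
after path 2 (8→7→2, push 9): res(7,9)=7
after path 3 (8→9→7→2, push 2): res(7,9)=9
after path 4 (8→6→9→7→2, push 6): res(7,9)=15

Residual capacity of (7,9): 15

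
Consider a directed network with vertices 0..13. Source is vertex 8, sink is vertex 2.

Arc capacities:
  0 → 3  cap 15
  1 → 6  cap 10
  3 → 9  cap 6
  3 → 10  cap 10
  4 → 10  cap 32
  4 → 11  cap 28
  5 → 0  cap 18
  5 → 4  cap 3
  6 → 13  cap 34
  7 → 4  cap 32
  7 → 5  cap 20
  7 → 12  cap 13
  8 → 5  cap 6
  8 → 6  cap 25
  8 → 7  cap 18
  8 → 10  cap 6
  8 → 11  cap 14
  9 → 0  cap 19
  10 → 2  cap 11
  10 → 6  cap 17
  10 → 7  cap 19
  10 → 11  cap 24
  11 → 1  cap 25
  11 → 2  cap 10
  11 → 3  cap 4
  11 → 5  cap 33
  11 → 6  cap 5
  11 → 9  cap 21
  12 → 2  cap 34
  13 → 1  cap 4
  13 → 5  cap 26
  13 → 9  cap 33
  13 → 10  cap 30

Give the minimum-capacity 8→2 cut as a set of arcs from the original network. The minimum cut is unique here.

augment #1: 8→10→2 push 6
augment #2: 8→11→2 push 10
augment #3: 8→7→12→2 push 13
augment #4: 8→5→4→10→2 push 3
augment #5: 8→6→13→10→2 push 2
max flow = 34; residual-reachable set from 8 gives S-side
cut edges (S→T): {(7,12), (10,2), (11,2)} total cap 34

Min-cut arcs: {(7,12), (10,2), (11,2)} (total capacity 34)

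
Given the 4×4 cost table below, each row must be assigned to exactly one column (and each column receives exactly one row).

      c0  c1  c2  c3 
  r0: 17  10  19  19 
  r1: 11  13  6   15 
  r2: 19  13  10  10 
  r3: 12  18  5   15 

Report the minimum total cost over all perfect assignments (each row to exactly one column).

optimal assignment: row0→col1 (cost 10), row1→col0 (cost 11), row2→col3 (cost 10), row3→col2 (cost 5)
total = 10 + 11 + 10 + 5 = 36

Minimum assignment cost: 36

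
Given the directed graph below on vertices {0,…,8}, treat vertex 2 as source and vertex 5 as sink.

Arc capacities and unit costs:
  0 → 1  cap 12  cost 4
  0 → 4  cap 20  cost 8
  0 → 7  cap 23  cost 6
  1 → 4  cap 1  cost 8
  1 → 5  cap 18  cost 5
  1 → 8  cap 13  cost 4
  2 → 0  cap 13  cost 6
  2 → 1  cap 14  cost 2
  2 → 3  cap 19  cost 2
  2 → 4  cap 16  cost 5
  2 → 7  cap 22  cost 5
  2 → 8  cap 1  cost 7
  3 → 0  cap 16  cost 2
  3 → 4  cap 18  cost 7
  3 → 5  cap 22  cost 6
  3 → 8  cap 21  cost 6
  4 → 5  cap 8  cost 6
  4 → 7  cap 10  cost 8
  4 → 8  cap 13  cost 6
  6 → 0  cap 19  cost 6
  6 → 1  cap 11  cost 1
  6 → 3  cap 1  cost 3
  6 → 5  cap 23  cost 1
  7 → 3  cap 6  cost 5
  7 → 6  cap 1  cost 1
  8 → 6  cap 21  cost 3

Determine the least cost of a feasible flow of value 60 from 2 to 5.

Minimum cost for 60 units: 620

shortest-cost path #1: 2→1→5 push 14 @ unit cost 7 (adds 98)
shortest-cost path #2: 2→7→6→5 push 1 @ unit cost 7 (adds 7)
shortest-cost path #3: 2→3→5 push 19 @ unit cost 8 (adds 152)
shortest-cost path #4: 2→4→5 push 8 @ unit cost 11 (adds 88)
shortest-cost path #5: 2→8→6→5 push 1 @ unit cost 11 (adds 11)
shortest-cost path #6: 2→0→1→5 push 4 @ unit cost 15 (adds 60)
shortest-cost path #7: 2→4→8→6→5 push 8 @ unit cost 15 (adds 120)
shortest-cost path #8: 2→7→3→5 push 3 @ unit cost 16 (adds 48)
shortest-cost path #9: 2→0→1→8→6→5 push 2 @ unit cost 18 (adds 36)
total cost = 620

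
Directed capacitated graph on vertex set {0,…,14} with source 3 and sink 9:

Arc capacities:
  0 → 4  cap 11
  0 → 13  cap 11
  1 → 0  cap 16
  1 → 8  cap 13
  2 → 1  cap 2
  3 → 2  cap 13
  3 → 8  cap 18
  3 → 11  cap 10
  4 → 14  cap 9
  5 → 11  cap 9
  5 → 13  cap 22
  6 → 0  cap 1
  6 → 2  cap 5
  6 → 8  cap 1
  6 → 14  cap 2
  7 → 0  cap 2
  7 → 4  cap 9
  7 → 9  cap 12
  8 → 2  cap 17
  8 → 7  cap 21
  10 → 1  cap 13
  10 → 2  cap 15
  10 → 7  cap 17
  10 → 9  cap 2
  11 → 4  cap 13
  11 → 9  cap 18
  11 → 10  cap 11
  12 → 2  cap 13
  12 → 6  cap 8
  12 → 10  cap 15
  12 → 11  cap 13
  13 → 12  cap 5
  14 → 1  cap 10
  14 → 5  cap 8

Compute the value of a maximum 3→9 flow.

Maximum flow value: 30

augment #1: 3→11→9 bottleneck 10, total now 10
augment #2: 3→8→7→9 bottleneck 12, total now 22
augment #3: 3→2→1→0→13→12→10→9 bottleneck 2, total now 24
augment #4: 3→8→7→0→13→12→11→9 bottleneck 2, total now 26
augment #5: 3→8→7→4→14→5→11→9 bottleneck 4, total now 30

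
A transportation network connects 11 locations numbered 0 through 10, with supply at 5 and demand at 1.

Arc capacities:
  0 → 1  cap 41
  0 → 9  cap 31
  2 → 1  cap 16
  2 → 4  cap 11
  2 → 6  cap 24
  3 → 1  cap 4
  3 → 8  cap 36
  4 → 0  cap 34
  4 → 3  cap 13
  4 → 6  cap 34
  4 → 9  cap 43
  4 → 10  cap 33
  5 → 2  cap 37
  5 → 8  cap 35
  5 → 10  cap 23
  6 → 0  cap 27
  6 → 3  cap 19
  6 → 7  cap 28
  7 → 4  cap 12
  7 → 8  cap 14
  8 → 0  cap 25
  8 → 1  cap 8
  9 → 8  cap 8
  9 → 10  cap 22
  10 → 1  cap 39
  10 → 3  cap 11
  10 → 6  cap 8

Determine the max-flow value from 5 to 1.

augment #1: 5→2→1 bottleneck 16, total now 16
augment #2: 5→8→1 bottleneck 8, total now 24
augment #3: 5→10→1 bottleneck 23, total now 47
augment #4: 5→8→0→1 bottleneck 25, total now 72
augment #5: 5→2→4→0→1 bottleneck 11, total now 83
augment #6: 5→2→6→0→1 bottleneck 5, total now 88
augment #7: 5→2→6→3→1 bottleneck 4, total now 92
augment #8: 5→2→6→0→4→10→1 bottleneck 1, total now 93

Maximum flow value: 93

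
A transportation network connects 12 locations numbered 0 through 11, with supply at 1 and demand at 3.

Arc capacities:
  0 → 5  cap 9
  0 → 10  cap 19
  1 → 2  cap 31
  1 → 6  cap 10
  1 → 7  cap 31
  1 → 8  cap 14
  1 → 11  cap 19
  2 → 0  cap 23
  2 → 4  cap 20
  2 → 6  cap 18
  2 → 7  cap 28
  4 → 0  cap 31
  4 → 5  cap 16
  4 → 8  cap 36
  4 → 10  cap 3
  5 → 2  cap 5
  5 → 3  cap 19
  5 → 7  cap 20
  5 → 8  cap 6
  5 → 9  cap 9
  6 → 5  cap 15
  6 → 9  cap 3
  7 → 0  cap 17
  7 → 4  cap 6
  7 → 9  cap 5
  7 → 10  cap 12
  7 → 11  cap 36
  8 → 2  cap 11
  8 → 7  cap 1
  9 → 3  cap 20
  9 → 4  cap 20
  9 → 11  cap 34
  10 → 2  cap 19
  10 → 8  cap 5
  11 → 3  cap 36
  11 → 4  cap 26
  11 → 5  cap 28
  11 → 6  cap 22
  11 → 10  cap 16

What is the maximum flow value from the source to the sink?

Maximum flow value: 72

augment #1: 1→11→3 bottleneck 19, total now 19
augment #2: 1→6→5→3 bottleneck 10, total now 29
augment #3: 1→7→9→3 bottleneck 5, total now 34
augment #4: 1→7→11→3 bottleneck 17, total now 51
augment #5: 1→2→0→5→3 bottleneck 9, total now 60
augment #6: 1→2→6→9→3 bottleneck 3, total now 63
augment #7: 1→2→4→5→9→3 bottleneck 9, total now 72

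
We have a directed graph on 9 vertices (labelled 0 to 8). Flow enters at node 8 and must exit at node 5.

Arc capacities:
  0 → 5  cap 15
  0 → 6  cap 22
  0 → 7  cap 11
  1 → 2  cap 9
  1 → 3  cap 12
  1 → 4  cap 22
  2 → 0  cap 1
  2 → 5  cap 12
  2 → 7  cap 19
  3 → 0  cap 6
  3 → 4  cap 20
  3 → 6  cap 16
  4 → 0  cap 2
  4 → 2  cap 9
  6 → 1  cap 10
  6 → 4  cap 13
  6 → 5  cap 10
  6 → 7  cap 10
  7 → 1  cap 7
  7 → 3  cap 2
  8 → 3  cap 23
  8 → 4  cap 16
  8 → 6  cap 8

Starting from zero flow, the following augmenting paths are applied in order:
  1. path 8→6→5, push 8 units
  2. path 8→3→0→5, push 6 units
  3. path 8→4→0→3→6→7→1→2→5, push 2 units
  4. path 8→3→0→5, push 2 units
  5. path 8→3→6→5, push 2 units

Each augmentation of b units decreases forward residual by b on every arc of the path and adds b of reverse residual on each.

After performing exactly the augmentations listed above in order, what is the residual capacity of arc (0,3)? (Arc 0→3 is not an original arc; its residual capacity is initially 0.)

after path 1 (8→6→5, push 8): res(0,3)=0
after path 2 (8→3→0→5, push 6): res(0,3)=6
after path 3 (8→4→0→3→6→7→1→2→5, push 2): res(0,3)=4
after path 4 (8→3→0→5, push 2): res(0,3)=6
after path 5 (8→3→6→5, push 2): res(0,3)=6

Residual capacity of (0,3): 6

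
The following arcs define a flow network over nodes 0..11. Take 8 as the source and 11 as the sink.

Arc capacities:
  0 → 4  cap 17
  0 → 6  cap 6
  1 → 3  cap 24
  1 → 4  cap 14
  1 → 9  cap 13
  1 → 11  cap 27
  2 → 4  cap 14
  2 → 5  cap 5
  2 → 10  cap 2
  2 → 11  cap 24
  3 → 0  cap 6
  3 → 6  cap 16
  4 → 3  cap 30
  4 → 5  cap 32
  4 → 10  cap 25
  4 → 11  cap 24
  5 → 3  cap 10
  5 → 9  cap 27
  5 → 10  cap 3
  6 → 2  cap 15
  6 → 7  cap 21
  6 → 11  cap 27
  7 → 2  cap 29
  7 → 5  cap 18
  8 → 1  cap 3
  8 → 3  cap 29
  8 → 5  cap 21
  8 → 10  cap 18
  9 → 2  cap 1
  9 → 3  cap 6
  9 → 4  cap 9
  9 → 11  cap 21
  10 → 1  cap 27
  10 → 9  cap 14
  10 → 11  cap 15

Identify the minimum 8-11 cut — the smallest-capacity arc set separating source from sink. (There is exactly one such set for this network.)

augment #1: 8→1→11 push 3
augment #2: 8→10→11 push 15
augment #3: 8→3→6→11 push 16
augment #4: 8→5→9→11 push 21
augment #5: 8→10→1→11 push 3
augment #6: 8→3→0→4→11 push 6
max flow = 64; residual-reachable set from 8 gives S-side
cut edges (S→T): {(3,0), (3,6), (8,1), (8,5), (8,10)} total cap 64

Min-cut arcs: {(3,0), (3,6), (8,1), (8,5), (8,10)} (total capacity 64)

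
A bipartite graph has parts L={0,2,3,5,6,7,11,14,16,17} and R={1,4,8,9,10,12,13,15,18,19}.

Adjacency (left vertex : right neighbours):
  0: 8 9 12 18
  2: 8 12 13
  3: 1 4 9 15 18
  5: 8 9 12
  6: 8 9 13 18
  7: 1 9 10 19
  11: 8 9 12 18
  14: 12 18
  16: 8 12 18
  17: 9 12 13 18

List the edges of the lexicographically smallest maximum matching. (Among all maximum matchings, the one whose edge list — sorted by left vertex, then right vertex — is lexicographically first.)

Lex-smallest maximum matching: {(0,8), (2,12), (3,1), (5,9), (6,13), (7,10), (11,18)}

|M| = 7 (so the lex-smallest maximum matching has 7 edges)
process left vertices in ascending order; for each, take the smallest-labelled available neighbour that still permits 7 edges overall, or leave it unmatched if none does
lex-smallest matching: {0-8, 2-12, 3-1, 5-9, 6-13, 7-10, 11-18}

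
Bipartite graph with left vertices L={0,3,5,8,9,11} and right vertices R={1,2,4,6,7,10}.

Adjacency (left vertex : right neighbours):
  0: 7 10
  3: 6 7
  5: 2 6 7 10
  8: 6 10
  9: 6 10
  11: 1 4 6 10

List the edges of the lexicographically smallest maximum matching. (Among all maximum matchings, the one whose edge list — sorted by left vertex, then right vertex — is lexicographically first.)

Lex-smallest maximum matching: {(0,7), (3,6), (5,2), (8,10), (11,1)}

|M| = 5 (so the lex-smallest maximum matching has 5 edges)
process left vertices in ascending order; for each, take the smallest-labelled available neighbour that still permits 5 edges overall, or leave it unmatched if none does
lex-smallest matching: {0-7, 3-6, 5-2, 8-10, 11-1}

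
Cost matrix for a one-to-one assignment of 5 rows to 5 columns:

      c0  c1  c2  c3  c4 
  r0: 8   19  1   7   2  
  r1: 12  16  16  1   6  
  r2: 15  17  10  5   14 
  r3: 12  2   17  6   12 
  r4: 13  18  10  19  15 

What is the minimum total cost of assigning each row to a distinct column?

optimal assignment: row0→col2 (cost 1), row1→col4 (cost 6), row2→col3 (cost 5), row3→col1 (cost 2), row4→col0 (cost 13)
total = 1 + 6 + 5 + 2 + 13 = 27

Minimum assignment cost: 27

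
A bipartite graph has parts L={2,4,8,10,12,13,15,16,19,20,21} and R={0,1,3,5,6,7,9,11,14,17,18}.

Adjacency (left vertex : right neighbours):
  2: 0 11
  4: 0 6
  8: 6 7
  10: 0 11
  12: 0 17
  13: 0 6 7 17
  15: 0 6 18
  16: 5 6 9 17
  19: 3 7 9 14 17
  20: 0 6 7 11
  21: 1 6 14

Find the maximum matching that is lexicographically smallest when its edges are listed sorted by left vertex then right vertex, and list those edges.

|M| = 9 (so the lex-smallest maximum matching has 9 edges)
process left vertices in ascending order; for each, take the smallest-labelled available neighbour that still permits 9 edges overall, or leave it unmatched if none does
lex-smallest matching: {2-0, 4-6, 8-7, 10-11, 12-17, 15-18, 16-5, 19-3, 21-1}

Lex-smallest maximum matching: {(2,0), (4,6), (8,7), (10,11), (12,17), (15,18), (16,5), (19,3), (21,1)}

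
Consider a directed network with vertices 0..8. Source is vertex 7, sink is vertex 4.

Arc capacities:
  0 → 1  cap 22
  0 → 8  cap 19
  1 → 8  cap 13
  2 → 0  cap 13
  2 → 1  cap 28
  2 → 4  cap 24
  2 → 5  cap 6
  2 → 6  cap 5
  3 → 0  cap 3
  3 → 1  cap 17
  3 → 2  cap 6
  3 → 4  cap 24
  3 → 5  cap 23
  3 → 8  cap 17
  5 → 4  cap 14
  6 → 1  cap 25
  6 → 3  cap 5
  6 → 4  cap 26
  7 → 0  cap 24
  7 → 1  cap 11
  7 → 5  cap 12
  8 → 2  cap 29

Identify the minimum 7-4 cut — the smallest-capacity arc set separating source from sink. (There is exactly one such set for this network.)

Min-cut arcs: {(7,5), (8,2)} (total capacity 41)

augment #1: 7→5→4 push 12
augment #2: 7→0→8→2→4 push 19
augment #3: 7→1→8→2→4 push 5
augment #4: 7→1→8→2→5→4 push 2
augment #5: 7→1→8→2→6→4 push 3
max flow = 41; residual-reachable set from 7 gives S-side
cut edges (S→T): {(7,5), (8,2)} total cap 41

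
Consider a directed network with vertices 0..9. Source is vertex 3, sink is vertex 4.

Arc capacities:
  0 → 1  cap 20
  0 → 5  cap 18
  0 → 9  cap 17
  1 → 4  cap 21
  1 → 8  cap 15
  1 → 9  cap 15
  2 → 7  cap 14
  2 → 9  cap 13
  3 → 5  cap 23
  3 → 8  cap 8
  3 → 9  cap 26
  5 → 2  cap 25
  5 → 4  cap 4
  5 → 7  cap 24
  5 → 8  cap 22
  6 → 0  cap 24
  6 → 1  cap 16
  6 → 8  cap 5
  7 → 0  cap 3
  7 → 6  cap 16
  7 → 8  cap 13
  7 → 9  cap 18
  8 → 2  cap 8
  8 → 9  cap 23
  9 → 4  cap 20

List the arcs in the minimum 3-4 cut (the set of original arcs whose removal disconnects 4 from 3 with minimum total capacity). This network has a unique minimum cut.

augment #1: 3→5→4 push 4
augment #2: 3→9→4 push 20
augment #3: 3→5→7→0→1→4 push 3
augment #4: 3→5→7→6→1→4 push 16
max flow = 43; residual-reachable set from 3 gives S-side
cut edges (S→T): {(5,4), (7,0), (7,6), (9,4)} total cap 43

Min-cut arcs: {(5,4), (7,0), (7,6), (9,4)} (total capacity 43)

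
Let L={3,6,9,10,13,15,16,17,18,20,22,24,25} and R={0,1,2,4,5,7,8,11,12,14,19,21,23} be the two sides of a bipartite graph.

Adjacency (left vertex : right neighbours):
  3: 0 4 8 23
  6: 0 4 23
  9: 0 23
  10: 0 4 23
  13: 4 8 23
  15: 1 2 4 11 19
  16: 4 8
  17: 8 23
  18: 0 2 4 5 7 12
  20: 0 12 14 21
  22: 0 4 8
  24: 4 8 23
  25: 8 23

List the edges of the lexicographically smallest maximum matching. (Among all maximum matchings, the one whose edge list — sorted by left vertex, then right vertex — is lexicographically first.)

Lex-smallest maximum matching: {(3,0), (6,4), (9,23), (13,8), (15,1), (18,2), (20,12)}

|M| = 7 (so the lex-smallest maximum matching has 7 edges)
process left vertices in ascending order; for each, take the smallest-labelled available neighbour that still permits 7 edges overall, or leave it unmatched if none does
lex-smallest matching: {3-0, 6-4, 9-23, 13-8, 15-1, 18-2, 20-12}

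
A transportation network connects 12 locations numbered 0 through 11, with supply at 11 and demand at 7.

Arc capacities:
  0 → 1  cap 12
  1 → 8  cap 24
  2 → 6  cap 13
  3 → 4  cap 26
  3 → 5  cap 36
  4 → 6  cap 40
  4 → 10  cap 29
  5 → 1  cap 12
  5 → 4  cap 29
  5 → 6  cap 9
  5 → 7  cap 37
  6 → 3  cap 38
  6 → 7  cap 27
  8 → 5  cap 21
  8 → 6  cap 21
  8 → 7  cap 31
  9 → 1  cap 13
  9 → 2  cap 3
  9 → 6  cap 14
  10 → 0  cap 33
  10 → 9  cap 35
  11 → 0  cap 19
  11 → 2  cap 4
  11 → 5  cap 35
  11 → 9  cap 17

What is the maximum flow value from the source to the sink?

augment #1: 11→5→7 bottleneck 35, total now 35
augment #2: 11→2→6→7 bottleneck 4, total now 39
augment #3: 11→9→6→7 bottleneck 14, total now 53
augment #4: 11→0→1→8→7 bottleneck 12, total now 65
augment #5: 11→9→1→8→7 bottleneck 3, total now 68

Maximum flow value: 68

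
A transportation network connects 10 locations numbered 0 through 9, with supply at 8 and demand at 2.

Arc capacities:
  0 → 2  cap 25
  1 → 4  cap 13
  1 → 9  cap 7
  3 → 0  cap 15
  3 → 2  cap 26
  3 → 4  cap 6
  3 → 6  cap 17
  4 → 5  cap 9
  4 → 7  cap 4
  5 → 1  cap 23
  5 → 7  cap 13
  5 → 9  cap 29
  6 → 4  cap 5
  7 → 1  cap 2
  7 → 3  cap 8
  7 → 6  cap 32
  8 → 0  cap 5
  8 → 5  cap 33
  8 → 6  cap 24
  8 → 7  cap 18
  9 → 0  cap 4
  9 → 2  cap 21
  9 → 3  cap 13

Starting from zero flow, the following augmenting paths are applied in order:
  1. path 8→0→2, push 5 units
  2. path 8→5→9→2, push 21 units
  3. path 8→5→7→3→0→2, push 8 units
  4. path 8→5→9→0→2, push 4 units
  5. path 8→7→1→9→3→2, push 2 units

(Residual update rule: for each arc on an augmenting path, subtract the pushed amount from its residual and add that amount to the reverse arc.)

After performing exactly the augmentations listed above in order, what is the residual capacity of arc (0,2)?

Residual capacity of (0,2): 8

after path 1 (8→0→2, push 5): res(0,2)=20
after path 2 (8→5→9→2, push 21): res(0,2)=20
after path 3 (8→5→7→3→0→2, push 8): res(0,2)=12
after path 4 (8→5→9→0→2, push 4): res(0,2)=8
after path 5 (8→7→1→9→3→2, push 2): res(0,2)=8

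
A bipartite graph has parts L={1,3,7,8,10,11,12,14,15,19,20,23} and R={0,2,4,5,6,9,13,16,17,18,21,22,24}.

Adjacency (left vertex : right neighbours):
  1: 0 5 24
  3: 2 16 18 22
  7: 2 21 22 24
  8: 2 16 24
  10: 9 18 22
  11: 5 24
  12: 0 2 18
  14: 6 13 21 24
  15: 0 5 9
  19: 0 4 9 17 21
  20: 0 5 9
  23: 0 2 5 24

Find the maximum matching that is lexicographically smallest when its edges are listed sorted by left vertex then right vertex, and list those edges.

|M| = 11 (so the lex-smallest maximum matching has 11 edges)
process left vertices in ascending order; for each, take the smallest-labelled available neighbour that still permits 11 edges overall, or leave it unmatched if none does
lex-smallest matching: {1-0, 3-2, 7-21, 8-16, 10-22, 11-5, 12-18, 14-6, 15-9, 19-4, 23-24}

Lex-smallest maximum matching: {(1,0), (3,2), (7,21), (8,16), (10,22), (11,5), (12,18), (14,6), (15,9), (19,4), (23,24)}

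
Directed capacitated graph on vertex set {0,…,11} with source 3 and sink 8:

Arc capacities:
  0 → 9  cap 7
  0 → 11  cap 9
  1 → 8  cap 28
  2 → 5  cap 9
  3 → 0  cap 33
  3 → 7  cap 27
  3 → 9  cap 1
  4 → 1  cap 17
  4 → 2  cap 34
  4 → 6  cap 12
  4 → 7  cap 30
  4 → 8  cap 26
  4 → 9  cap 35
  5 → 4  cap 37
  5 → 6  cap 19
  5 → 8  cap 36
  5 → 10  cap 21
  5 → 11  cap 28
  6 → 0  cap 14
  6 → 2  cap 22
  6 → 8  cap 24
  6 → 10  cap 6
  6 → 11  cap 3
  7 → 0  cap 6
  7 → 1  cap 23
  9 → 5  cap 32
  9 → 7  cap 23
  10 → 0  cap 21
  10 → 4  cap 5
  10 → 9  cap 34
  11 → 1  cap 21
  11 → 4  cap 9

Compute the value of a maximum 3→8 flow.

Maximum flow value: 40

augment #1: 3→7→1→8 bottleneck 23, total now 23
augment #2: 3→9→5→8 bottleneck 1, total now 24
augment #3: 3→0→9→5→8 bottleneck 7, total now 31
augment #4: 3→0→11→1→8 bottleneck 5, total now 36
augment #5: 3→0→11→4→8 bottleneck 4, total now 40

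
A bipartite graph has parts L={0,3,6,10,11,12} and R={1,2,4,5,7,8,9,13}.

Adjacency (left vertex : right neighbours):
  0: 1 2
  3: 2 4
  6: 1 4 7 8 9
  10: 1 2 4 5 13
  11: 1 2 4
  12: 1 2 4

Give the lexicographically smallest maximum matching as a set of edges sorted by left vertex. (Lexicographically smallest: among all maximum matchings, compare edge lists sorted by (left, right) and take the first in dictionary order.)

Lex-smallest maximum matching: {(0,1), (3,2), (6,7), (10,5), (11,4)}

|M| = 5 (so the lex-smallest maximum matching has 5 edges)
process left vertices in ascending order; for each, take the smallest-labelled available neighbour that still permits 5 edges overall, or leave it unmatched if none does
lex-smallest matching: {0-1, 3-2, 6-7, 10-5, 11-4}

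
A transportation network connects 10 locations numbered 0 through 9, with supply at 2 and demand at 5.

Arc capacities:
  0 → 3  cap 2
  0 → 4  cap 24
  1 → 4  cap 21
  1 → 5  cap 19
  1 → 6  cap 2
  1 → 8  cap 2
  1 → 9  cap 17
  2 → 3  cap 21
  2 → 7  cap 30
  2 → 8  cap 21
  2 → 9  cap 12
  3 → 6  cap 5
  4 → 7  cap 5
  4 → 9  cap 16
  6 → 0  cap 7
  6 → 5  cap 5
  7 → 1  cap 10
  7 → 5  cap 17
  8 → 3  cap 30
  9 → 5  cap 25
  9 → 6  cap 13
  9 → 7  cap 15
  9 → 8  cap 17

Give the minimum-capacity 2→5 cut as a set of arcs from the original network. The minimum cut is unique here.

Min-cut arcs: {(2,9), (3,6), (7,1), (7,5)} (total capacity 44)

augment #1: 2→7→5 push 17
augment #2: 2→9→5 push 12
augment #3: 2→3→6→5 push 5
augment #4: 2→7→1→5 push 10
max flow = 44; residual-reachable set from 2 gives S-side
cut edges (S→T): {(2,9), (3,6), (7,1), (7,5)} total cap 44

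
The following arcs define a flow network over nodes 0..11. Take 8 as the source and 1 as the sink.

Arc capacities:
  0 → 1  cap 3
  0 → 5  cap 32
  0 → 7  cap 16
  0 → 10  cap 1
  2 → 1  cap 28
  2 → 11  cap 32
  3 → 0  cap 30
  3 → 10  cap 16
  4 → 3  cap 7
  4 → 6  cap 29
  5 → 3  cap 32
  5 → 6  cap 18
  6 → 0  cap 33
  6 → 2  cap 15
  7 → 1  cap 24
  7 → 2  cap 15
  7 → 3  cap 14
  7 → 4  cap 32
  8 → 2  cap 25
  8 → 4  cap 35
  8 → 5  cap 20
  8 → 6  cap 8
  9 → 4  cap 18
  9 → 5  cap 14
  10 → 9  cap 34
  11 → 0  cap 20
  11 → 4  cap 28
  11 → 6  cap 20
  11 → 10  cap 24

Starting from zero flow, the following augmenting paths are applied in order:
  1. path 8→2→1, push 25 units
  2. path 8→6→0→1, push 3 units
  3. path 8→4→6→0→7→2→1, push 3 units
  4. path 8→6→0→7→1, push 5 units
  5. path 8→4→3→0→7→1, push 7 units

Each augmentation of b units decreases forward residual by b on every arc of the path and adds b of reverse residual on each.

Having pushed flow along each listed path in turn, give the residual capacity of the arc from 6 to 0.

Residual capacity of (6,0): 22

after path 1 (8→2→1, push 25): res(6,0)=33
after path 2 (8→6→0→1, push 3): res(6,0)=30
after path 3 (8→4→6→0→7→2→1, push 3): res(6,0)=27
after path 4 (8→6→0→7→1, push 5): res(6,0)=22
after path 5 (8→4→3→0→7→1, push 7): res(6,0)=22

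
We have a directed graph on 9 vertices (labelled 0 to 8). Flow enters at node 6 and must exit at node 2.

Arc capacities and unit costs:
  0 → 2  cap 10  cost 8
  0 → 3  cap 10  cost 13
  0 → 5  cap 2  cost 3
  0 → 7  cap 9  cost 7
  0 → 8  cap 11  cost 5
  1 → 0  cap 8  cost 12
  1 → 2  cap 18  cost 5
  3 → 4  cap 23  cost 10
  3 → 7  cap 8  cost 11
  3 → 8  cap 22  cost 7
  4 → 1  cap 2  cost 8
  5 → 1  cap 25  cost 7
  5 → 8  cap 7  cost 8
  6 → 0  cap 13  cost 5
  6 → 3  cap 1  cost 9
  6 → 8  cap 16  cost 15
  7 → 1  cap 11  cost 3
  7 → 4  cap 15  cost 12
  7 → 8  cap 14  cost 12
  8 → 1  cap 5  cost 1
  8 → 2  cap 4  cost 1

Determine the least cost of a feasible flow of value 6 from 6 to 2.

shortest-cost path #1: 6→0→8→2 push 4 @ unit cost 11 (adds 44)
shortest-cost path #2: 6→0→2 push 2 @ unit cost 13 (adds 26)
total cost = 70

Minimum cost for 6 units: 70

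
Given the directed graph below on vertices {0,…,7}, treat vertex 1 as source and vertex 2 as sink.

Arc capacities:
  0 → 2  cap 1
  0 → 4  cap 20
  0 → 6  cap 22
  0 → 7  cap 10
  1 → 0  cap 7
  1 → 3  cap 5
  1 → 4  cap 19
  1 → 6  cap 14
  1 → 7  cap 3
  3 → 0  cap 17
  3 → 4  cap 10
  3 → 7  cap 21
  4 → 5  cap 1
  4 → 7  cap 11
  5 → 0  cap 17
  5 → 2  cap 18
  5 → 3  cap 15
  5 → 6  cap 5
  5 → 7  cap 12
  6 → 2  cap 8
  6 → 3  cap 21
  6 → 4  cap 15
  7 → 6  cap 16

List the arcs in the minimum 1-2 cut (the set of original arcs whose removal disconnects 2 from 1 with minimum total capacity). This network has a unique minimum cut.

augment #1: 1→0→2 push 1
augment #2: 1→6→2 push 8
augment #3: 1→4→5→2 push 1
max flow = 10; residual-reachable set from 1 gives S-side
cut edges (S→T): {(0,2), (4,5), (6,2)} total cap 10

Min-cut arcs: {(0,2), (4,5), (6,2)} (total capacity 10)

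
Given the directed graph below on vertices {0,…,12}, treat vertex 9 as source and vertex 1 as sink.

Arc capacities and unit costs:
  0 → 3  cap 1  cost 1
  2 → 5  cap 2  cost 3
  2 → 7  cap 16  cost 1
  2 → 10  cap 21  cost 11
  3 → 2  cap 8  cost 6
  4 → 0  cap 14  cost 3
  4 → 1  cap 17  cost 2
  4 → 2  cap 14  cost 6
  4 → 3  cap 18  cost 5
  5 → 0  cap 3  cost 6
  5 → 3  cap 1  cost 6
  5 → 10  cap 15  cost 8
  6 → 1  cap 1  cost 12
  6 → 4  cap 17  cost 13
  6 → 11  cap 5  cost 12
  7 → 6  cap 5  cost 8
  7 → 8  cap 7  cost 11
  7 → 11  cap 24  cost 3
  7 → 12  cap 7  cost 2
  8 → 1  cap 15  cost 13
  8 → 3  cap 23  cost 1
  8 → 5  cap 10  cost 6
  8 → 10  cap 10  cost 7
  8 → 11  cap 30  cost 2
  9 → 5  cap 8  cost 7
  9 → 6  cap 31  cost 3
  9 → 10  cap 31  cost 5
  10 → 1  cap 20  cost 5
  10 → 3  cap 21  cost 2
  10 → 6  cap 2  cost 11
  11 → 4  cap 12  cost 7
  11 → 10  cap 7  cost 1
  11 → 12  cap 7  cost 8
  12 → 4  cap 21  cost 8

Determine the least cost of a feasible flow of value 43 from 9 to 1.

shortest-cost path #1: 9→10→1 push 20 @ unit cost 10 (adds 200)
shortest-cost path #2: 9→6→1 push 1 @ unit cost 15 (adds 15)
shortest-cost path #3: 9→6→4→1 push 17 @ unit cost 18 (adds 306)
shortest-cost path #4: 9→10→3→2→7→8→1 push 5 @ unit cost 38 (adds 190)
total cost = 711

Minimum cost for 43 units: 711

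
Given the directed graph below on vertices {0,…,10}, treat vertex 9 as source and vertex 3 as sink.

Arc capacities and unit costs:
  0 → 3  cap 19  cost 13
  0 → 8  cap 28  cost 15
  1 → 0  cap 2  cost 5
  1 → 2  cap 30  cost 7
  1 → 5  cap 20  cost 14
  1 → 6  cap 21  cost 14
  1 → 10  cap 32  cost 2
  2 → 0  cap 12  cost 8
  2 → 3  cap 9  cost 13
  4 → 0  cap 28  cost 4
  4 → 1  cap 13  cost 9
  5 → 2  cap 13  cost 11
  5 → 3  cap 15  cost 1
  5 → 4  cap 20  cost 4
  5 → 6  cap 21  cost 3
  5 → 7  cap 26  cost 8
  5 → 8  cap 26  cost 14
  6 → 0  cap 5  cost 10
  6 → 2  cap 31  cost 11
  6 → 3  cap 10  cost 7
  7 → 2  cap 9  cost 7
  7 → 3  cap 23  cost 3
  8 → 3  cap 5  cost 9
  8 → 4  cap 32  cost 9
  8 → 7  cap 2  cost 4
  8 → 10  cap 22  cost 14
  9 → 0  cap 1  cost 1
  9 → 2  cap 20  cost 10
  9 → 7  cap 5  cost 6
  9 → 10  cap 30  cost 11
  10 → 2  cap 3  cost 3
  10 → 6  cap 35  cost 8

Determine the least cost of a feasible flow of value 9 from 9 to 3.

Minimum cost for 9 units: 128

shortest-cost path #1: 9→7→3 push 5 @ unit cost 9 (adds 45)
shortest-cost path #2: 9→0→3 push 1 @ unit cost 14 (adds 14)
shortest-cost path #3: 9→2→3 push 3 @ unit cost 23 (adds 69)
total cost = 128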